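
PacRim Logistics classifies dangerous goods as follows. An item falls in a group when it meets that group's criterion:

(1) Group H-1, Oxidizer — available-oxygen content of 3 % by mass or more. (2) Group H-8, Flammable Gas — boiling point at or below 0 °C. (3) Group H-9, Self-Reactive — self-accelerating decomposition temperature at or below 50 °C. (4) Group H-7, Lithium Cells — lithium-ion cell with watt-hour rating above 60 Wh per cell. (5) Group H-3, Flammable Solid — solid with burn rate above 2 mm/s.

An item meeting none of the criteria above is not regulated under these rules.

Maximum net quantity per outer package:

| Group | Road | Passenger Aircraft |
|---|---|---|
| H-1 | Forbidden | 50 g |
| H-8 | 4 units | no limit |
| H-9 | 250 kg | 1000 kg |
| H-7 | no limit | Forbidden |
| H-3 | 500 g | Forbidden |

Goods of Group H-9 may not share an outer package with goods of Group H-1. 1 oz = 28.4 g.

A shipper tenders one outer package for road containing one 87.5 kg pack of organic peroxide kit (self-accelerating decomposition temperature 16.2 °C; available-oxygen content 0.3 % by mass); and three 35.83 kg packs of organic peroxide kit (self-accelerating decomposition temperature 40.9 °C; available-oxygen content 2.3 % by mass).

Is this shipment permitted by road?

Yes

With self-accelerating decomposition temperature 16.2 °C (≤ 50 °C), the organic peroxide kit falls in Group H-9.
Self-accelerating decomposition temperature 40.9 °C meets the Group H-9 criterion (Self-Reactive), so the organic peroxide kit is Group H-9.
Total Group H-9: 87.5 kg + (three 35.83 kg packs = 107.49 kg) = 194.99 kg.
194.99 kg is within the road limit of 250 kg for Group H-9.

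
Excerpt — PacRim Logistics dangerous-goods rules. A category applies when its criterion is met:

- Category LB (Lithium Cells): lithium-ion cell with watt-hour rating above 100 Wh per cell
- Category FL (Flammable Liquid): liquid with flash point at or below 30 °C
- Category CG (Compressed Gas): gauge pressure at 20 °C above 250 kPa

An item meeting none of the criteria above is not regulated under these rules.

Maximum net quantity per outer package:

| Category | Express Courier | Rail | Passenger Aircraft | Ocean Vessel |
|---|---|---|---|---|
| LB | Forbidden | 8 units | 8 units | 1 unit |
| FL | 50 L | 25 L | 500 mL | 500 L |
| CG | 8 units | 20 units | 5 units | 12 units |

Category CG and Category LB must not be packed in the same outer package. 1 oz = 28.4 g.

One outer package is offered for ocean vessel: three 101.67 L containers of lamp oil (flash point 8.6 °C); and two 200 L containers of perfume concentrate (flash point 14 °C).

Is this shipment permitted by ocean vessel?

No

The lamp oil has flash point 8.6 °C, which is ≤ 30 °C, so it is Category FL (Flammable Liquid).
With flash point 14 °C (≤ 30 °C), the perfume concentrate falls in Category FL.
Total Category FL: (three 101.67 L containers = 305.01 L) + (two 200 L containers = 400 L) = 705.01 L.
705.01 L exceeds the ocean vessel limit of 500 L for Category FL.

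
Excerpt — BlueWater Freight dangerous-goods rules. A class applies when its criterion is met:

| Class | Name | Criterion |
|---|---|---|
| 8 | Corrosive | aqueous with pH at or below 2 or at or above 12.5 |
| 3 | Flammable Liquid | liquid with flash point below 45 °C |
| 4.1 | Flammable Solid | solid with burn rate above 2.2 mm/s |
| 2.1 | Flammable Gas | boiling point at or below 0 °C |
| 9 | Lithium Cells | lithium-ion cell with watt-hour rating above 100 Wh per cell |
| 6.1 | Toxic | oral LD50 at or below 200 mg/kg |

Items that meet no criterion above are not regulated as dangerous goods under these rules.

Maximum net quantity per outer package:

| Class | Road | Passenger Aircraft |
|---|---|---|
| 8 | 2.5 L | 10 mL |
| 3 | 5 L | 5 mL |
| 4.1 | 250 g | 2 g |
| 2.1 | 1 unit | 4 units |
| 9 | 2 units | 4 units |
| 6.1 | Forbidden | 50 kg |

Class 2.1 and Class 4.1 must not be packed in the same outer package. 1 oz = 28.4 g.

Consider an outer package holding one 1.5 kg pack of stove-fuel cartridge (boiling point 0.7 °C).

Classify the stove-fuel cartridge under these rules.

Not regulated

boiling point 0.7 °C is not below 0 °C, so Class 2.1 does not apply.
No criterion is met, so the item is not regulated.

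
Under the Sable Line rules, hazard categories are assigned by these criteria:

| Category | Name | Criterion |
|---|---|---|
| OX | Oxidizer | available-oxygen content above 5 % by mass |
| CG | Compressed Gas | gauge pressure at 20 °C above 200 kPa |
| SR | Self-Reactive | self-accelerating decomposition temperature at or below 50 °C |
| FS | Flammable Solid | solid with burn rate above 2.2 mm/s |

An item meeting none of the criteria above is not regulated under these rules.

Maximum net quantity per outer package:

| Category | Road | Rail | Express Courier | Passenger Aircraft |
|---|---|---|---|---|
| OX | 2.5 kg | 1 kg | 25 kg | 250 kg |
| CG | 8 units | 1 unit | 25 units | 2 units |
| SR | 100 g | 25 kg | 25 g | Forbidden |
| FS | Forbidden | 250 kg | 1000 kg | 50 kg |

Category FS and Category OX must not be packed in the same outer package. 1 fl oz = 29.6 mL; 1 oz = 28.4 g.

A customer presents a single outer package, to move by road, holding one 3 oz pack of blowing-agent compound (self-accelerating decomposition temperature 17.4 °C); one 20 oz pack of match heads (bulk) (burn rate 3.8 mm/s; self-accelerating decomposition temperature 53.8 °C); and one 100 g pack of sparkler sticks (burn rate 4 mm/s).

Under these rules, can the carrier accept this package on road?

No

Self-accelerating decomposition temperature 17.4 °C meets the Category SR criterion (Self-Reactive), so the blowing-agent compound is Category SR.
Burn rate 3.8 mm/s meets the Category FS criterion (Flammable Solid), so the match heads (bulk) are Category FS.
Burn rate 4 mm/s meets the Category FS criterion (Flammable Solid), so the sparkler sticks are Category FS.
Category FS net quantity: (one 20 oz pack = 568 g) + 100 g = 668 g.
Category FS is Forbidden by road.
Category SR quantity: one 3 oz pack = 85.2 g.
85.2 g is within the road limit of 100 g for Category SR.
The segregation rule (Category FS with Category OX) does not apply to Category FS with Category SR.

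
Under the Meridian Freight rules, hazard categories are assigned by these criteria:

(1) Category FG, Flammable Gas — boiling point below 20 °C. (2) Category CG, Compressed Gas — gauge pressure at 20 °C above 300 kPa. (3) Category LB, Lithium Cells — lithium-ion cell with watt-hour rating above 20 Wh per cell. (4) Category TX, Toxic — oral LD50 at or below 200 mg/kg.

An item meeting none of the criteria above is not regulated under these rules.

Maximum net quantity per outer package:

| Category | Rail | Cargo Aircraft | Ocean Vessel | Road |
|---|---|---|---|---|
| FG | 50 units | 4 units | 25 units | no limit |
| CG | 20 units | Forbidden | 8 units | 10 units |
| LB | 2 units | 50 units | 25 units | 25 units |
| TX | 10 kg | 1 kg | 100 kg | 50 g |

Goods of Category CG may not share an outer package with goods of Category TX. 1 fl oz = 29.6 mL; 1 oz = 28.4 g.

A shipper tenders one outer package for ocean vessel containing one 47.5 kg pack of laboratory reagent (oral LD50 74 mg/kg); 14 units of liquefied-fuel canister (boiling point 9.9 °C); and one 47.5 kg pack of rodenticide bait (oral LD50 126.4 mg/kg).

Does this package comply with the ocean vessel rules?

Yes

Laboratory reagent: oral LD50 74 mg/kg ≤ 200 mg/kg → Category TX (Toxic).
Liquefied-fuel canister: boiling point 9.9 °C < 20 °C → Category FG (Flammable Gas).
The rodenticide bait has oral LD50 126.4 mg/kg, which is ≤ 200 mg/kg, so it is Category TX (Toxic).
Total Category TX: 47.5 kg + 47.5 kg = 95 kg.
That is within the Category TX ocean vessel limit of 100 kg.
Category FG quantity: 14 units.
That is within the Category FG ocean vessel limit of 25 units.
The segregation rule (Category CG with Category TX) does not apply to Category TX with Category FG.
Every hazard category is within its ocean vessel limit and no segregation rule is violated.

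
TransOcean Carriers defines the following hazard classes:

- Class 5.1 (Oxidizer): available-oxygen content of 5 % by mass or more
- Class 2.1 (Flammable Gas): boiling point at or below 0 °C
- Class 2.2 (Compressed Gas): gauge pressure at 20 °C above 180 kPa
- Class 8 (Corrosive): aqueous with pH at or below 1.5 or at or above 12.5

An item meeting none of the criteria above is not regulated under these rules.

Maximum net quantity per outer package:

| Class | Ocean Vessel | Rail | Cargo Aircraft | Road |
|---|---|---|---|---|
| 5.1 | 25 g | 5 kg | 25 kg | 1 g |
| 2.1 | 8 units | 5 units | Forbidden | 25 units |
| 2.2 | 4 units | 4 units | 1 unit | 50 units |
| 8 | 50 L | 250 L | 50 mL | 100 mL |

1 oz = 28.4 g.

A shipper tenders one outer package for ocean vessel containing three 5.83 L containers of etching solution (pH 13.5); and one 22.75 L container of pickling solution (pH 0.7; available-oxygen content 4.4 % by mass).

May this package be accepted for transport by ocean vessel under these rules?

With pH 13.5 (≥ 12.5), the etching solution falls in Class 8.
With pH 0.7 (≤ 1.5), the pickling solution falls in Class 8.
Class 8 net quantity: (three 5.83 L containers = 17.49 L) + 22.75 L = 40.24 L.
That is within the Class 8 ocean vessel limit of 50 L.

Yes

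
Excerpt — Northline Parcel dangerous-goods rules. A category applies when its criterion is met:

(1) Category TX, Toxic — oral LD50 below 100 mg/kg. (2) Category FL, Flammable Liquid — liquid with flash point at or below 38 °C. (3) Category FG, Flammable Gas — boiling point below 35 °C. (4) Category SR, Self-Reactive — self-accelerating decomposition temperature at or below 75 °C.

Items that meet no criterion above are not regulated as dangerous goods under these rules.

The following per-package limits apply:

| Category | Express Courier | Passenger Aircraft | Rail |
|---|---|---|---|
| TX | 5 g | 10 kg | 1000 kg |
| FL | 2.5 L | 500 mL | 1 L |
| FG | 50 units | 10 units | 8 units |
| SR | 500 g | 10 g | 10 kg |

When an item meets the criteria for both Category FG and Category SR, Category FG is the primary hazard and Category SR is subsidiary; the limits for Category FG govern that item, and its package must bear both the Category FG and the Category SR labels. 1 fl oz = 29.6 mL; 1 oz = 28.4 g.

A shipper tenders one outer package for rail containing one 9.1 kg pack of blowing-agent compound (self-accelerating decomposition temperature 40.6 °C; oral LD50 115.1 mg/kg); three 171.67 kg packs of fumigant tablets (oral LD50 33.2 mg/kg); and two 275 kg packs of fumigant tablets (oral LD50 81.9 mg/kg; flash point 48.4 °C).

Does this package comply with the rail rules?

No

Self-accelerating decomposition temperature 40.6 °C meets the Category SR criterion (Self-Reactive), so the blowing-agent compound is Category SR.
Oral LD50 33.2 mg/kg meets the Category TX criterion (Toxic), so the fumigant tablets are Category TX.
The fumigant tablets have oral LD50 81.9 mg/kg, which is < 100 mg/kg, so they are Category TX (Toxic).
Total Category TX: (three 171.67 kg packs = 515.01 kg) + (two 275 kg packs = 550 kg) = 1065.01 kg.
That exceeds the Category TX rail limit of 1000 kg.
Category SR quantity: 9.1 kg.
That is within the Category SR rail limit of 10 kg.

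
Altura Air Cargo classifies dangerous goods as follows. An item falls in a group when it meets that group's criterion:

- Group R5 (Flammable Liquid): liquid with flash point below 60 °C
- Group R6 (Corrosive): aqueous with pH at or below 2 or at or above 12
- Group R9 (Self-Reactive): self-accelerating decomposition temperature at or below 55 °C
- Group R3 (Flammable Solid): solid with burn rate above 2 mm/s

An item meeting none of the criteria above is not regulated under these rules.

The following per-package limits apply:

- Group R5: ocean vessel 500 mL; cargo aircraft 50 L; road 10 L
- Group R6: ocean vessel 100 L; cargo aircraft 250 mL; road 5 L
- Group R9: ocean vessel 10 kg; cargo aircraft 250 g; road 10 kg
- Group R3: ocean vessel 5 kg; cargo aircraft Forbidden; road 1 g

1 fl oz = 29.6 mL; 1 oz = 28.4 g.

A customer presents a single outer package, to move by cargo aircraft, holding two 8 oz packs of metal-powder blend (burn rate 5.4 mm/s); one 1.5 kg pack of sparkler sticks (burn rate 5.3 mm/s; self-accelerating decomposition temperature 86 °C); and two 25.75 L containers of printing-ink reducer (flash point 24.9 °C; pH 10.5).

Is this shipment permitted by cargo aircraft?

No

Burn rate 5.4 mm/s meets the Group R3 criterion (Flammable Solid), so the metal-powder blend is Group R3.
The sparkler sticks have burn rate 5.3 mm/s, which is > 2 mm/s, so they are Group R3 (Flammable Solid).
Printing-ink reducer: flash point 24.9 °C < 60 °C → Group R5 (Flammable Liquid).
Group R5 quantity: two 25.75 L containers = 51.5 L.
51.5 L > 50 L (cargo aircraft limit, Group R5) — over the limit.
Group R3 net quantity: (two 8 oz packs = 454.4 g) + 1.5 kg = 1954.4 g.
By cargo aircraft, Group R3 is Forbidden regardless of quantity.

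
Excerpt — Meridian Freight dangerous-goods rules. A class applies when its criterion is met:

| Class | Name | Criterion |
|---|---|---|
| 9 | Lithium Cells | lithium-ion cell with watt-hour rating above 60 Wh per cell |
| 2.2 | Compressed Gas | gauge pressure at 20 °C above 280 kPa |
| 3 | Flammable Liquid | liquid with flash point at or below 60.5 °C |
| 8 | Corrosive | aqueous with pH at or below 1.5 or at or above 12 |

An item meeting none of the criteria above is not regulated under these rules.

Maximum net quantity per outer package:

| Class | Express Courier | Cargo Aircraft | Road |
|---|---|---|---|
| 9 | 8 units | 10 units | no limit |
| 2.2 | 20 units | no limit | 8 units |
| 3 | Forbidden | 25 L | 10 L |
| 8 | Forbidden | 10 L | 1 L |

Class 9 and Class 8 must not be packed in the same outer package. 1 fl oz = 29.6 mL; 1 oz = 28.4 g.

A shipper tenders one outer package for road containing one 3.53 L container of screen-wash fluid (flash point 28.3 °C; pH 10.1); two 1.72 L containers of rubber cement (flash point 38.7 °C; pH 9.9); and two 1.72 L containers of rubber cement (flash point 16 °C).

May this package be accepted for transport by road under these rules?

No

Screen-wash fluid: flash point 28.3 °C ≤ 60.5 °C → Class 3 (Flammable Liquid).
Flash point 38.7 °C meets the Class 3 criterion (Flammable Liquid), so the rubber cement is Class 3.
Rubber cement: flash point 16 °C ≤ 60.5 °C → Class 3 (Flammable Liquid).
Class 3 net quantity: 3.53 L + (two 1.72 L containers = 3.44 L) + (two 1.72 L containers = 3.44 L) = 10.41 L.
10.41 L exceeds the road limit of 10 L for Class 3.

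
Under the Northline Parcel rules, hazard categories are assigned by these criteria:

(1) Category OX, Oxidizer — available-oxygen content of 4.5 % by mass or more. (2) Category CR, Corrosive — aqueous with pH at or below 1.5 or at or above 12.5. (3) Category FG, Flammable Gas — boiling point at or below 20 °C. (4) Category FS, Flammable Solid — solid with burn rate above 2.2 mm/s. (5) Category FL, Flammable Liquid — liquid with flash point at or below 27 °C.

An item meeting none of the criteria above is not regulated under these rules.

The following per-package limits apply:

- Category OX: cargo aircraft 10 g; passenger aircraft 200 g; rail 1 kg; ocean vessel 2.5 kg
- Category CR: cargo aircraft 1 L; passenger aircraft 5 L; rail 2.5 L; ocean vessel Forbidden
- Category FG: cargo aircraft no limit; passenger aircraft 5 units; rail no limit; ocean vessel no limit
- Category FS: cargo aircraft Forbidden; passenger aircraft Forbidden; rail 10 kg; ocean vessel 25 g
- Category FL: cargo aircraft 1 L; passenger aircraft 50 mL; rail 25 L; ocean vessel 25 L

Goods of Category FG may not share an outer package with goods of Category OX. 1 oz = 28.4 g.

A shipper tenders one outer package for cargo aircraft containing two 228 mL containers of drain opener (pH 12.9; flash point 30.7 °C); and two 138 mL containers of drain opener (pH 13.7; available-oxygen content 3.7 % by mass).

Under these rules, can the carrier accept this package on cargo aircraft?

Yes

Drain opener: pH 12.9 ≥ 12.5 → Category CR (Corrosive).
The drain opener has pH 13.7, which is ≥ 12.5, so it is Category CR (Corrosive).
Category CR net quantity: (two 228 mL containers = 456 mL) + (two 138 mL containers = 276 mL) = 732 mL.
732 mL ≤ 1 L (cargo aircraft limit, Category CR) — within limit.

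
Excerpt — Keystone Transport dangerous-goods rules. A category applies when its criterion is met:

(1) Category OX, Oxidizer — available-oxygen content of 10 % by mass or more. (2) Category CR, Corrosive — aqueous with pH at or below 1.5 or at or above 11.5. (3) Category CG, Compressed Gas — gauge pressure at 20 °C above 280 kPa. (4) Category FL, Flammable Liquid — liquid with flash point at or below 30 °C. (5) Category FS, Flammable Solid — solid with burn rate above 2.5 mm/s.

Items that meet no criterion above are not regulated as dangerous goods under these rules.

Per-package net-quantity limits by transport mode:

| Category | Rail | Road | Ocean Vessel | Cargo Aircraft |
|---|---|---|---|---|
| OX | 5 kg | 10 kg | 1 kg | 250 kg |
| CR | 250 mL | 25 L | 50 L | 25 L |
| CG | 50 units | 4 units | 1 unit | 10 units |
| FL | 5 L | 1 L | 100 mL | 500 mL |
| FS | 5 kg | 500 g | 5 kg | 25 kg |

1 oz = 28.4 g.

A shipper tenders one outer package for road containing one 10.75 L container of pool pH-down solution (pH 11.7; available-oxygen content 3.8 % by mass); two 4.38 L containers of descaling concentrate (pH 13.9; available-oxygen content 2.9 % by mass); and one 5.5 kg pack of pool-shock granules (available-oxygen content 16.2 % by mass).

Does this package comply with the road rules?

With pH 11.7 (≥ 11.5), the pool pH-down solution falls in Category CR.
pH 13.9 meets the Category CR criterion (Corrosive), so the descaling concentrate is Category CR.
With available-oxygen content 16.2 % by mass (≥ 10 % by mass), the pool-shock granules fall in Category OX.
Category CR net quantity: 10.75 L + (two 4.38 L containers = 8.76 L) = 19.51 L.
That is within the Category CR road limit of 25 L.
Category OX quantity: 5.5 kg.
That is within the Category OX road limit of 10 kg.
Every hazard category is within its road limit and no segregation rule is violated.

Yes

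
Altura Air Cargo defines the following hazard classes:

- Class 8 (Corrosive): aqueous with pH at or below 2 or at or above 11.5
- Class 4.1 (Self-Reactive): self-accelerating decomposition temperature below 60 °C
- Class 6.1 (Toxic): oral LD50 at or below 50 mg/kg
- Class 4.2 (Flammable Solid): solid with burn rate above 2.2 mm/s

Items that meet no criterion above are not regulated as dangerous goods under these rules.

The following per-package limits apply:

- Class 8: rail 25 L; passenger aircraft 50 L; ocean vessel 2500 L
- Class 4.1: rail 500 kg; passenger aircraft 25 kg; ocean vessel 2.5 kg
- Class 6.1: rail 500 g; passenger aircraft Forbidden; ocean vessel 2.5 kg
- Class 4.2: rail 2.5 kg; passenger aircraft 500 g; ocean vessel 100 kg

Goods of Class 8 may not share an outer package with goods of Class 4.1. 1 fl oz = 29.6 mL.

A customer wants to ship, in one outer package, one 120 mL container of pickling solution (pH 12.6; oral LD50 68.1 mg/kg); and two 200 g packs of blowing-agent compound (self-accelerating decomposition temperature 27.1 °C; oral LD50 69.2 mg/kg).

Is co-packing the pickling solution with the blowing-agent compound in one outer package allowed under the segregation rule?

pH 12.6 meets the Class 8 criterion (Corrosive), so the pickling solution is Class 8.
With self-accelerating decomposition temperature 27.1 °C (< 60 °C), the blowing-agent compound falls in Class 4.1.
Class 8 and Class 4.1 may not share an outer package.

No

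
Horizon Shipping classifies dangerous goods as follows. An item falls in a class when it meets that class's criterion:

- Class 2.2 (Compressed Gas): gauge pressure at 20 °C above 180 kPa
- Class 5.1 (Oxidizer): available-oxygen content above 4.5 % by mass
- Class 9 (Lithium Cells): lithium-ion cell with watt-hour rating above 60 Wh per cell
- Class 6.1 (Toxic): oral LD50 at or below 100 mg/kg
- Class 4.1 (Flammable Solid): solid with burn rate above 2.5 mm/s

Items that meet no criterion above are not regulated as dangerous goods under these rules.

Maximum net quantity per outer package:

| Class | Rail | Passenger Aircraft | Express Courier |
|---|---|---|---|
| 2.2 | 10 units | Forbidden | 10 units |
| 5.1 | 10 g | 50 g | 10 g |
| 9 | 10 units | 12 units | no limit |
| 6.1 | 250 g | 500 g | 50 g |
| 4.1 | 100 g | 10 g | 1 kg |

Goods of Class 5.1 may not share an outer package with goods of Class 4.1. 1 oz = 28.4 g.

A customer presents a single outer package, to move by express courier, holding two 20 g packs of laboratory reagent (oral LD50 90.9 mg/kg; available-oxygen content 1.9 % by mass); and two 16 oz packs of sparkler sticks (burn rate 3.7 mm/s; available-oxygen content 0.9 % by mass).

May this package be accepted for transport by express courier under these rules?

Yes

Laboratory reagent: oral LD50 90.9 mg/kg ≤ 100 mg/kg → Class 6.1 (Toxic).
Sparkler sticks: burn rate 3.7 mm/s > 2.5 mm/s → Class 4.1 (Flammable Solid).
Class 6.1 quantity: two 20 g packs = 40 g.
40 g is within the express courier limit of 50 g for Class 6.1.
Class 4.1 quantity: two 16 oz packs = 908.8 g.
That is within the Class 4.1 express courier limit of 1 kg.
The segregation rule (Class 5.1 with Class 4.1) does not apply to Class 6.1 with Class 4.1.
Every hazard class is within its express courier limit and no segregation rule is violated.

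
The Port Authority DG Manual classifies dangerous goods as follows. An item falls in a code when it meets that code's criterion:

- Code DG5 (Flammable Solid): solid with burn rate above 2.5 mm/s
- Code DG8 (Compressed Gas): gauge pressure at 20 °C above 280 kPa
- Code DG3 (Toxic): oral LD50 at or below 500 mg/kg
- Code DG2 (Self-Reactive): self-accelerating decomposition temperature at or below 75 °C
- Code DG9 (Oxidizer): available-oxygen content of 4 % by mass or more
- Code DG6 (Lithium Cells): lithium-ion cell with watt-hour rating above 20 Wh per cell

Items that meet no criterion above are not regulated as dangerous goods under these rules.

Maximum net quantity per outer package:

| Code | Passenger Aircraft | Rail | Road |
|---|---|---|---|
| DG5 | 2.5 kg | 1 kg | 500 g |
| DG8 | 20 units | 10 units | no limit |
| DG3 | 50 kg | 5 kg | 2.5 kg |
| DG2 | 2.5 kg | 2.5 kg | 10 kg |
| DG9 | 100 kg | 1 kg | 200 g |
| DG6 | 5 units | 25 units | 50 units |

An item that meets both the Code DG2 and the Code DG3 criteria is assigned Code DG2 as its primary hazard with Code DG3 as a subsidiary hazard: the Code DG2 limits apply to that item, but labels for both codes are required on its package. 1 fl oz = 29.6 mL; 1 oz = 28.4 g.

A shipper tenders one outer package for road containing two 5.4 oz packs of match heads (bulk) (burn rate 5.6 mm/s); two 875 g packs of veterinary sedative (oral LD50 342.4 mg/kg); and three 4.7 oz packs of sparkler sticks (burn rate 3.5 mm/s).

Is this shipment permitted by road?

No

With burn rate 5.6 mm/s (> 2.5 mm/s), the match heads (bulk) fall in Code DG5.
Oral LD50 342.4 mg/kg meets the Code DG3 criterion (Toxic), so the veterinary sedative is Code DG3.
Sparkler sticks: burn rate 3.5 mm/s > 2.5 mm/s → Code DG5 (Flammable Solid).
Total Code DG5: (two 5.4 oz packs = 306.72 g) + (three 4.7 oz packs = 400.44 g) = 707.16 g.
That exceeds the Code DG5 road limit of 500 g.
Code DG3 quantity: two 875 g packs = 1.75 kg.
That is within the Code DG3 road limit of 2.5 kg.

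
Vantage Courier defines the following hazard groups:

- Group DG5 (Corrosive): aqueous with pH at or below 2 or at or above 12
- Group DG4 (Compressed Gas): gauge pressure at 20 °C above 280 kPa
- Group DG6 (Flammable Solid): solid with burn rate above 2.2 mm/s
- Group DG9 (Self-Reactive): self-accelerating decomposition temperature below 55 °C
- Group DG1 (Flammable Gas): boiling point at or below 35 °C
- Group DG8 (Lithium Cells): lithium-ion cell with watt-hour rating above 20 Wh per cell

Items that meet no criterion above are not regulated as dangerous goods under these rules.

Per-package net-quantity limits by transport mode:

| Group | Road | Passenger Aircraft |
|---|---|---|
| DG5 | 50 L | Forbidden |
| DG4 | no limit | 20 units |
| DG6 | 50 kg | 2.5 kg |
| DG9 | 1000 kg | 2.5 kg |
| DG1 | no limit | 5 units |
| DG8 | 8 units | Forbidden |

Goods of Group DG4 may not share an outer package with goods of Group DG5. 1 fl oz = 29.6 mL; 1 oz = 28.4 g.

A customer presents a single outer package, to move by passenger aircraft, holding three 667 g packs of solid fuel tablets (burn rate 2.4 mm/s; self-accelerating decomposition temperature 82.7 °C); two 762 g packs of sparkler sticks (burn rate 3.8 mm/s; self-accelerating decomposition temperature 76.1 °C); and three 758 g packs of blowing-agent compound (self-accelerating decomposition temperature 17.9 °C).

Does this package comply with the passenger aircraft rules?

No

The solid fuel tablets have burn rate 2.4 mm/s, which is > 2.2 mm/s, so they are Group DG6 (Flammable Solid).
The sparkler sticks have burn rate 3.8 mm/s, which is > 2.2 mm/s, so they are Group DG6 (Flammable Solid).
Blowing-agent compound: self-accelerating decomposition temperature 17.9 °C < 55 °C → Group DG9 (Self-Reactive).
Group DG6 net quantity: (three 667 g packs = 2.001 kg) + (two 762 g packs = 1.524 kg) = 3.525 kg.
3.525 kg exceeds the passenger aircraft limit of 2.5 kg for Group DG6.
Group DG9 quantity: three 758 g packs = 2.274 kg.
2.274 kg ≤ 2.5 kg (passenger aircraft limit, Group DG9) — within limit.
The segregation rule (Group DG4 with Group DG5) does not apply to Group DG6 with Group DG9.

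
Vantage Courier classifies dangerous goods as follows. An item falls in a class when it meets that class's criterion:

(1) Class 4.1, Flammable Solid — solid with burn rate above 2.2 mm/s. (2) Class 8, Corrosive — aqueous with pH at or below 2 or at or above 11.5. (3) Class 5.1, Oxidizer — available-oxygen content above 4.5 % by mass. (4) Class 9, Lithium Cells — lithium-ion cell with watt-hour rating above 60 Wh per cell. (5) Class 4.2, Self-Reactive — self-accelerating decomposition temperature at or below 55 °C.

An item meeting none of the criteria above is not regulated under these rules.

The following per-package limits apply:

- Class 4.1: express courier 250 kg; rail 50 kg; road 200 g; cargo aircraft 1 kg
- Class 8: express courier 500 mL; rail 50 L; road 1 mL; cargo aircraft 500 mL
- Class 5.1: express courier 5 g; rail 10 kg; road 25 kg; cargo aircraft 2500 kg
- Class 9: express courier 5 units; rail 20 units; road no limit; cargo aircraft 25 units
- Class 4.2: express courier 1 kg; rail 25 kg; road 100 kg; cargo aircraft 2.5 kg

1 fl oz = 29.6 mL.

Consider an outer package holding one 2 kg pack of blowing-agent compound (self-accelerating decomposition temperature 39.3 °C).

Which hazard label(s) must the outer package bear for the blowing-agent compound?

Class 4.2

The blowing-agent compound has self-accelerating decomposition temperature 39.3 °C, which is ≤ 55 °C, so it is Class 4.2 (Self-Reactive).
Only the Class 4.2 label is required.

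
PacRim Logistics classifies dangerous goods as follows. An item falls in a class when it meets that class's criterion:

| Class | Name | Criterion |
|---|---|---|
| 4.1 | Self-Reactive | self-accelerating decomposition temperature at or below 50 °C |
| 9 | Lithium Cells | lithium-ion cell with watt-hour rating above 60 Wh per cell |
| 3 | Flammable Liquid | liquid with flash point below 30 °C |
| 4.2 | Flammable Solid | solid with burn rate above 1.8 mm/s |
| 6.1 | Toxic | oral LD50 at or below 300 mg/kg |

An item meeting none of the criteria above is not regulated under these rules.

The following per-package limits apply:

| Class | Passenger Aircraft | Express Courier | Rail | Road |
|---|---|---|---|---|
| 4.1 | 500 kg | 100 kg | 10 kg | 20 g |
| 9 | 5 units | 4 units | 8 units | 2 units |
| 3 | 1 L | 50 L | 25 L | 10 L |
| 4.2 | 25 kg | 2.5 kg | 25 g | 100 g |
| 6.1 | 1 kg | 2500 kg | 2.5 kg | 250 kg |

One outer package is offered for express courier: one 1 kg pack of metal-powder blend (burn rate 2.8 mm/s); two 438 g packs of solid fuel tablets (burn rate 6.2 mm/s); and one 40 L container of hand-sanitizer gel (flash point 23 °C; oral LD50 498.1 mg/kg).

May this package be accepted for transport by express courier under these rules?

Yes

The metal-powder blend has burn rate 2.8 mm/s, which is > 1.8 mm/s, so it is Class 4.2 (Flammable Solid).
With burn rate 6.2 mm/s (> 1.8 mm/s), the solid fuel tablets fall in Class 4.2.
Hand-sanitizer gel: flash point 23 °C < 30 °C → Class 3 (Flammable Liquid).
Total Class 4.2: 1 kg + (two 438 g packs = 876 g) = 1.876 kg.
1.876 kg is within the express courier limit of 2.5 kg for Class 4.2.
Class 3 quantity: 40 L.
40 L ≤ 50 L (express courier limit, Class 3) — within limit.
Every hazard class is within its express courier limit and no segregation rule is violated.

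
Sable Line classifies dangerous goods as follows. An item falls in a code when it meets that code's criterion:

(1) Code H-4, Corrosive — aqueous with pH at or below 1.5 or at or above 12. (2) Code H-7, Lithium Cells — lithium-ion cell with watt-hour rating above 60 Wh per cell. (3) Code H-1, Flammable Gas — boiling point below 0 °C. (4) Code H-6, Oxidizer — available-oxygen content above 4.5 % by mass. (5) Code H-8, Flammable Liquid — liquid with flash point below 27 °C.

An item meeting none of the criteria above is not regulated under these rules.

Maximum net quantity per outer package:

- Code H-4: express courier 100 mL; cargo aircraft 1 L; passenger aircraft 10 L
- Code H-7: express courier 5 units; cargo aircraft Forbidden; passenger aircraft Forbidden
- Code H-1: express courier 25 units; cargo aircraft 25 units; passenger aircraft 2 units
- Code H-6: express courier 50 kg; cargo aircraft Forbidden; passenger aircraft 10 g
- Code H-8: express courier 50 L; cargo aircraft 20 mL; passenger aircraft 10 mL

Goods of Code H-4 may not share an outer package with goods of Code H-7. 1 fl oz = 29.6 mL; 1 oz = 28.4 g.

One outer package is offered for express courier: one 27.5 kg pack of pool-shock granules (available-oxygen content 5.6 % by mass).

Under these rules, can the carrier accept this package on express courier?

Available-oxygen content 5.6 % by mass meets the Code H-6 criterion (Oxidizer), so the pool-shock granules are Code H-6.
Code H-6 quantity: 27.5 kg.
That is within the Code H-6 express courier limit of 50 kg.

Yes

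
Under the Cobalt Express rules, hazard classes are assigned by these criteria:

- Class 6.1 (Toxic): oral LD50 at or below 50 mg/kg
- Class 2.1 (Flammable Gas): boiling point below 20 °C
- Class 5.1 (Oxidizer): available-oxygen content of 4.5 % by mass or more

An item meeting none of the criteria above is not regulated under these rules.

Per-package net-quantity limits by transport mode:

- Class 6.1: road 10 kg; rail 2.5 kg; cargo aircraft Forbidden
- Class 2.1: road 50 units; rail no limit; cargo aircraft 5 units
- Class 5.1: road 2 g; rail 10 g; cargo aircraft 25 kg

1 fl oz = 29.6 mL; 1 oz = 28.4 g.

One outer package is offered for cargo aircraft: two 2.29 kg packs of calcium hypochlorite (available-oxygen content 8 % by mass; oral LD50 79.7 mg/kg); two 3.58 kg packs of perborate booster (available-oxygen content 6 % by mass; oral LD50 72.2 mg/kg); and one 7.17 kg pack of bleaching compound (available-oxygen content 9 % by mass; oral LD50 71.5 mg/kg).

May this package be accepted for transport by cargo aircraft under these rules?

Available-oxygen content 8 % by mass meets the Class 5.1 criterion (Oxidizer), so the calcium hypochlorite is Class 5.1.
The perborate booster has available-oxygen content 6 % by mass, which is ≥ 4.5 % by mass, so it is Class 5.1 (Oxidizer).
The bleaching compound has available-oxygen content 9 % by mass, which is ≥ 4.5 % by mass, so it is Class 5.1 (Oxidizer).
Class 5.1 net quantity: (two 2.29 kg packs = 4.58 kg) + (two 3.58 kg packs = 7.16 kg) + 7.17 kg = 18.91 kg.
18.91 kg is within the cargo aircraft limit of 25 kg for Class 5.1.

Yes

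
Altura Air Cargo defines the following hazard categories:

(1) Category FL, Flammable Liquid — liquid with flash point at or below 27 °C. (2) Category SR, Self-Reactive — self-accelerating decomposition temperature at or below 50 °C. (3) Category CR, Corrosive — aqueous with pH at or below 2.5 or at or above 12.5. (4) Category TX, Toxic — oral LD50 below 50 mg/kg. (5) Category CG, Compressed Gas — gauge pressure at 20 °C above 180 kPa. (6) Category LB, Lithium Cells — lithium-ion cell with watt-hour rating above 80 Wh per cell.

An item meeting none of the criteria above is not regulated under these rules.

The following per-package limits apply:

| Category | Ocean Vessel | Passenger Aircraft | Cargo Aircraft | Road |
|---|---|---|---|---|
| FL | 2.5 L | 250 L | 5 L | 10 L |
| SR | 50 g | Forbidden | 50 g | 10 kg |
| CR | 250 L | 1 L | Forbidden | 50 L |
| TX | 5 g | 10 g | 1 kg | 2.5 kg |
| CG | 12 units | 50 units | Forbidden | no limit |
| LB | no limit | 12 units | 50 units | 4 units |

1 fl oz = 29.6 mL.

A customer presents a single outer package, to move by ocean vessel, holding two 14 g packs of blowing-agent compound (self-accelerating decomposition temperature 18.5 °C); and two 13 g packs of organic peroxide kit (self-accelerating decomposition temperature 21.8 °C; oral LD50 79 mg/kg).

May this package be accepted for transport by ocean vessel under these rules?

Self-accelerating decomposition temperature 18.5 °C meets the Category SR criterion (Self-Reactive), so the blowing-agent compound is Category SR.
With self-accelerating decomposition temperature 21.8 °C (≤ 50 °C), the organic peroxide kit falls in Category SR.
Total Category SR: (two 14 g packs = 28 g) + (two 13 g packs = 26 g) = 54 g.
That exceeds the Category SR ocean vessel limit of 50 g.

No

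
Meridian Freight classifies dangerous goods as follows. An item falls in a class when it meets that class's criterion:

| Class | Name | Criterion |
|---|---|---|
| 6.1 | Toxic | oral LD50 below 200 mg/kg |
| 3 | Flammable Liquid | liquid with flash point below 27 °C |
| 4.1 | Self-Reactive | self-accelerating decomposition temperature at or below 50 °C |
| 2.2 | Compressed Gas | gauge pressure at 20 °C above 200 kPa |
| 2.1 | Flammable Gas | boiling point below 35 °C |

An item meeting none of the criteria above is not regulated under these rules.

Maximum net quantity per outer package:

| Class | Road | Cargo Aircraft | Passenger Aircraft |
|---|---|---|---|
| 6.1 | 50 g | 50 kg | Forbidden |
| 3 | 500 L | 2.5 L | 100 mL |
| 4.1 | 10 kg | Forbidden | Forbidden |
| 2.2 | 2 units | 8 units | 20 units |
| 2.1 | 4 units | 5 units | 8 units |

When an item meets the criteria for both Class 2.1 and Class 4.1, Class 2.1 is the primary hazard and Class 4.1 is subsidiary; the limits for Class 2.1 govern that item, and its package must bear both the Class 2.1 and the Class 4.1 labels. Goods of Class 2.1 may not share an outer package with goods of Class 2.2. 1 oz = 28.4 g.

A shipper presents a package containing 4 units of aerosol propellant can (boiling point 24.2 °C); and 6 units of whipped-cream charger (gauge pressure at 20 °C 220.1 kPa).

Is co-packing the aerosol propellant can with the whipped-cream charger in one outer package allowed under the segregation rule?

No

With boiling point 24.2 °C (< 35 °C), the aerosol propellant can falls in Class 2.1.
With gauge pressure at 20 °C 220.1 kPa (> 200 kPa), the whipped-cream charger falls in Class 2.2.
Class 2.1 and Class 2.2 may not share an outer package.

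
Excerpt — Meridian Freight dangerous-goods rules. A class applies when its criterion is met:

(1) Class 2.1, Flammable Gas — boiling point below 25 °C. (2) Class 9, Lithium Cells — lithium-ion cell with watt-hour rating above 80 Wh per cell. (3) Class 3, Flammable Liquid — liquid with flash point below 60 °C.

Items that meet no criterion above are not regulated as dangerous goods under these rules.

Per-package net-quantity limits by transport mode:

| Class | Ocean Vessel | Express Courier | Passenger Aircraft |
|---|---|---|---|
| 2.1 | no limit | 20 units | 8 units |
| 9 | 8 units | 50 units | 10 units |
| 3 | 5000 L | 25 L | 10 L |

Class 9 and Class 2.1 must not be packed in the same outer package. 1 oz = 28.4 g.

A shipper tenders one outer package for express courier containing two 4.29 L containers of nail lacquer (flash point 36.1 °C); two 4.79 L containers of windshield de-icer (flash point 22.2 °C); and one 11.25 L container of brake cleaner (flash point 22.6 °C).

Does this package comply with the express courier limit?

Flash point 36.1 °C meets the Class 3 criterion (Flammable Liquid), so the nail lacquer is Class 3.
The windshield de-icer has flash point 22.2 °C, which is < 60 °C, so it is Class 3 (Flammable Liquid).
The brake cleaner has flash point 22.6 °C, which is < 60 °C, so it is Class 3 (Flammable Liquid).
Class 3 net quantity: (two 4.29 L containers = 8.58 L) + (two 4.79 L containers = 9.58 L) + 11.25 L = 29.41 L.
That exceeds the Class 3 express courier limit of 25 L.

No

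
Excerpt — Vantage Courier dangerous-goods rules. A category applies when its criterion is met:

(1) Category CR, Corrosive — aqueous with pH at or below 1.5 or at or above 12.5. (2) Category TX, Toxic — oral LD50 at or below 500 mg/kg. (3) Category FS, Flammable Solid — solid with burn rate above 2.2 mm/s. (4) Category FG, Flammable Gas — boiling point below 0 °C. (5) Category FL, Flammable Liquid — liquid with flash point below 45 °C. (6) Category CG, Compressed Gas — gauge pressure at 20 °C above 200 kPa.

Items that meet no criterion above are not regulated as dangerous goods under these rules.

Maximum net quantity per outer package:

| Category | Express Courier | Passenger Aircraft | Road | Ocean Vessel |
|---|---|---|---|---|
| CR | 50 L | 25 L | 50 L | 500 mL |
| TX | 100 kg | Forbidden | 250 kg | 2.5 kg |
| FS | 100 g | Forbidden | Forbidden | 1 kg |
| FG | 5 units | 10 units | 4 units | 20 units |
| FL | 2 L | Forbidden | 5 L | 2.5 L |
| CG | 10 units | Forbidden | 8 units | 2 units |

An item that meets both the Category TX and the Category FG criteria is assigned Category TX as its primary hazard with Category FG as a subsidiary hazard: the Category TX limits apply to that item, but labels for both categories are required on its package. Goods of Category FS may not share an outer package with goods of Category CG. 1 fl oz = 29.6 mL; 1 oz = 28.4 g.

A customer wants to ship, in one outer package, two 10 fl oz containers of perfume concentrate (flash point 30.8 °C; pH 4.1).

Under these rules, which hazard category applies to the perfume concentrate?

With flash point 30.8 °C (< 45 °C), the perfume concentrate falls in Category FL.

Category FL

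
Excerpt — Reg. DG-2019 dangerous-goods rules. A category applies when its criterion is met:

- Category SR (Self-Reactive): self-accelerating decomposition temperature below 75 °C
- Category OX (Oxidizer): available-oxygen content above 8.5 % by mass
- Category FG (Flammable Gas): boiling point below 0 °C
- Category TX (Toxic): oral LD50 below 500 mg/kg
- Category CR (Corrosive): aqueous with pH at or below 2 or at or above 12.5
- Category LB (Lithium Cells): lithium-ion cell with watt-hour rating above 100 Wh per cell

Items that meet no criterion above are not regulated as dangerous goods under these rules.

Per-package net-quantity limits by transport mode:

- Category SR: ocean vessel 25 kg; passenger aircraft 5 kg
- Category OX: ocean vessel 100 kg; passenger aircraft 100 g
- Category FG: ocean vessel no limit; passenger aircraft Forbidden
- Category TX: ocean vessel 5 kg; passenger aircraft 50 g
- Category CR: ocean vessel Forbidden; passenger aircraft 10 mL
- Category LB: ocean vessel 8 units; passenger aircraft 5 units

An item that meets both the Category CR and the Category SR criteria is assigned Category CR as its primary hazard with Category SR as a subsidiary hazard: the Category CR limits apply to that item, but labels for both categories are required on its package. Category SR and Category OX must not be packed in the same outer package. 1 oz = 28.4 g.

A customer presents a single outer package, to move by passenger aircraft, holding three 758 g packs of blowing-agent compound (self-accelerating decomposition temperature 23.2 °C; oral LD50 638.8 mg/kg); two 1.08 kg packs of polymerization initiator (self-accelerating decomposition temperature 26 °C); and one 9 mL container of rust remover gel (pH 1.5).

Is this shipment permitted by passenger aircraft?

The blowing-agent compound has self-accelerating decomposition temperature 23.2 °C, which is < 75 °C, so it is Category SR (Self-Reactive).
With self-accelerating decomposition temperature 26 °C (< 75 °C), the polymerization initiator falls in Category SR.
With pH 1.5 (≤ 2), the rust remover gel falls in Category CR.
Total Category SR: (three 758 g packs = 2.274 kg) + (two 1.08 kg packs = 2.16 kg) = 4.434 kg.
4.434 kg is within the passenger aircraft limit of 5 kg for Category SR.
Category CR quantity: 9 mL.
That is within the Category CR passenger aircraft limit of 10 mL.
The segregation rule (Category SR with Category OX) does not apply to Category SR with Category CR.
Every hazard category is within its passenger aircraft limit and no segregation rule is violated.

Yes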